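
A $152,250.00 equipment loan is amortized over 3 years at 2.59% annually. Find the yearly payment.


Formula: PMT = PV * r / (1 - (1+r)^(-n))
Denominator: 1 - (1 + 0.0259)^(-3) = 0.073842
Numerator: $152,250.00 * 0.0259 = 3943.275
PMT = 3943.275 / 0.073842 = $53,401.25

$53,401.25


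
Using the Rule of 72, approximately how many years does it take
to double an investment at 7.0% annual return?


Formula: Years ≈ 72 / r
Substituting: Years ≈ 72 / 7.0
Years ≈ 10.3

10.3 years


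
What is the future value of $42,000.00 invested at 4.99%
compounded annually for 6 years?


Formula: FV = P * (1 + r)^n
Substituting: FV = $42,000.00 * (1 + 0.0499)^6
Growth factor: (1.0499)^6 = 1.33933
FV = $42,000.00 * 1.33933 = $56,251.86

$56,251.86


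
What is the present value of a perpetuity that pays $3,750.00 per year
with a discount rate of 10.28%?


Formula: PV = C / r
Substituting: PV = $3,750.00 / 0.1028
PV = $36,478.60

$36,478.60


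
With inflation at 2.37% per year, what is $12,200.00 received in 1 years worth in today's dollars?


Formula: Real value = nominal / (1 + inflation)^years
Price level: (1 + 0.0237)^1 = 1.0237
Real value = $12,200.00 / 1.0237 = $11,917.55

$11,917.55


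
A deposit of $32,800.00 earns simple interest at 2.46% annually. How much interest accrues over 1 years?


Formula: I = P * r * t
Substituting: I = $32,800.00 * 0.0246 * 1
Step: I = $32,800.00 * 0.0246
I = $806.88

$806.88


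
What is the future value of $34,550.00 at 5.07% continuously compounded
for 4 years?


Formula: FV = P * e^(r*t)
Exponent: r*t = 0.0507 * 4 = 0.2028
e^(0.2028) = 1.224827
FV = $34,550.00 * 1.224827 = $42,317.79

$42,317.79


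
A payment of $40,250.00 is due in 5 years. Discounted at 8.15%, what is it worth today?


Formula: PV = FV / (1 + r)^n
Substituting: PV = $40,250.00 / (1 + 0.0815)^5
Discount factor: (1.0815)^5 = 1.47956
PV = $40,250.00 / 1.47956 = $27,204.03

$27,204.03


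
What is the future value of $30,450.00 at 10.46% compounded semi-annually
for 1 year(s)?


Formula: FV = P * (1 + r/m)^(m*t)
Period rate: r/m = 0.1046 / 2 = 0.0523
Total periods: m*t = 2 * 1 = 2
Growth factor: (1 + 0.0523)^2 = 1.107335
FV = $30,450.00 * 1.107335 = $33,718.36

$33,718.36


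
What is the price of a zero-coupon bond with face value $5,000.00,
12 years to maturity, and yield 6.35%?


Formula: Price = FV / (1 + r)^n
Substituting: Price = $5,000.00 / (1 + 0.0635)^12
Discount factor: (1.0635)^12 = 2.093389
Price = $5,000.00 / 2.093389 = $2,388.47

$2,388.47


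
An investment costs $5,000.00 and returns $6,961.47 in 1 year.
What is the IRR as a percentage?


Formula: IRR = C1/C0 - 1
Substituting: IRR = $6,961.47 / $5,000.00 - 1
Ratio: 1.392294 - 1 = 0.392294
IRR = 39.2294%

39.2294%


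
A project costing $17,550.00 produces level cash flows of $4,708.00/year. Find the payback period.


Formula: Payback = investment / annual cash flow
Substituting: Payback = $17,550.00 / $4,708.00
Payback = 3.7277 years

3.7277 years


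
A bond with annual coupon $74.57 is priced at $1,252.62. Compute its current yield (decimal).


Formula: Current yield = annual coupon / price
Substituting: CY = $74.57 / $1,252.62
CY = 0.059531

0.059531


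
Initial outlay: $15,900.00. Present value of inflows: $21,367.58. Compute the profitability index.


Formula: PI = PV(cash flows) / initial investment
Substituting: PI = $21,367.58 / $15,900.00
PI = 1.3439

1.3439


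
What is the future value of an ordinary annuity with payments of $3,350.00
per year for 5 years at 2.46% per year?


Formula: FV = PMT * ((1+r)^n - 1) / r
Growth factor: (1 + 0.0246)^5 = 1.129202
Numerator: 1.129202 - 1 = 0.129202
FV = $3,350.00 * 0.129202 / 0.0246 = $17,594.62

$17,594.62


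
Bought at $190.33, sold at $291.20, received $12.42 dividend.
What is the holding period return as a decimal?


Formula: HPR = (P1 - P0 + D) / P0
Gain: $291.20 - $190.33 + $12.42 = $113.29
HPR = $113.29 / $190.33 = 0.5952

0.5952


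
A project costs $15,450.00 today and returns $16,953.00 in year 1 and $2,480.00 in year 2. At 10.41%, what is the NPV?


Formula: NPV = C0 + C1/(1+r) + C2/(1+r)^2
Discount C1: $16,953.00 / (1 + 0.1041) = $15,354.59
Discount C2: $2,480.00 / (1 + 0.1041)^2 = $2,034.39
NPV = -$15,450.00 + $15,354.59 + $2,034.39 = $1,938.98

$1,938.98


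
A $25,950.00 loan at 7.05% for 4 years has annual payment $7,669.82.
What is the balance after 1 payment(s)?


Formula: Balance = PV*(1+r)^k - PMT*((1+r)^k - 1)/r
Growth: (1 + 0.0705)^1 = 1.0705
Accumulated factor: ((1+r)^k - 1)/r = 1.0
Balance = $25,950.00 * 1.0705 - $7,669.82 * 1.0
Balance = $20,109.66

$20,109.66


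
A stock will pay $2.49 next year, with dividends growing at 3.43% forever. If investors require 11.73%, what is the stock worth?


Formula: P = D1 / (r - g)
Spread: r - g = 0.1173 - 0.0343 = 0.083
Substituting: P = $2.49 / 0.083
P = $30.00

$30.00


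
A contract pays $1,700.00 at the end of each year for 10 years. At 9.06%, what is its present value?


Formula: PV = PMT * (1 - (1+r)^(-n)) / r
Discount factor: (1 + 0.0906)^(-10) = 0.420093
Bracket: 1 - 0.420093 = 0.579907
PV = $1,700.00 * 0.579907 / 0.0906 = $10,881.26

$10,881.26


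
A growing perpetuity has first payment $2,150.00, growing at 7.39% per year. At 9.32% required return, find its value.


Formula: PV = C / (r - g)
Spread: r - g = 0.0932 - 0.0739 = 0.0193
Substituting: PV = $2,150.00 / 0.0193
PV = $111,398.96

$111,398.96


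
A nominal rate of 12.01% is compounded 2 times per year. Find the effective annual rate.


Formula: EAR = (1 + r/m)^m - 1
Period rate: r/m = 0.1201 / 2 = 0.06005
Compounding: (1 + 0.06005)^2 = 1.123706
EAR = 1.123706 - 1 = 0.123706

0.123706


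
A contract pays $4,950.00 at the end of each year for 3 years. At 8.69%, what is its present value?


Formula: PV = PMT * (1 - (1+r)^(-n)) / r
Discount factor: (1 + 0.0869)^(-3) = 0.778809
Bracket: 1 - 0.778809 = 0.221191
PV = $4,950.00 * 0.221191 / 0.0869 = $12,599.46

$12,599.46


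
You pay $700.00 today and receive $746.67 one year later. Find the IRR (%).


Formula: IRR = C1/C0 - 1
Substituting: IRR = $746.67 / $700.00 - 1
Ratio: 1.066671 - 1 = 0.066671
IRR = 6.6671%

6.6671%


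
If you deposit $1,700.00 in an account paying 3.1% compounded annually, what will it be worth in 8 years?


Formula: FV = P * (1 + r)^n
Substituting: FV = $1,700.00 * (1 + 0.031)^8
Growth factor: (1.031)^8 = 1.276643
FV = $1,700.00 * 1.276643 = $2,170.29

$2,170.29


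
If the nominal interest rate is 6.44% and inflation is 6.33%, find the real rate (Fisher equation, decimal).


Formula: (1 + r_real) = (1 + r_nom) / (1 + inflation)
Substituting: (1 + r_real) = 1.0644 / 1.0633
(1 + r_real) = 1.001035
r_real = 1.001035 - 1 = 0.001035

0.001035


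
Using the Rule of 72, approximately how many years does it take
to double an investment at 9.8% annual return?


Formula: Years ≈ 72 / r
Substituting: Years ≈ 72 / 9.8
Years ≈ 7.3

7.3 years


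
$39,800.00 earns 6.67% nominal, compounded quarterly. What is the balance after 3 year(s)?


Formula: FV = P * (1 + r/m)^(m*t)
Period rate: r/m = 0.0667 / 4 = 0.016675
Total periods: m*t = 4 * 3 = 12
Growth factor: (1 + 0.016675)^12 = 1.219511
FV = $39,800.00 * 1.219511 = $48,536.54

$48,536.54


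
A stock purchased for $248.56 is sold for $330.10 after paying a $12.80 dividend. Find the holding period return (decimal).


Formula: HPR = (P1 - P0 + D) / P0
Gain: $330.10 - $248.56 + $12.80 = $94.34
HPR = $94.34 / $248.56 = 0.3795

0.3795


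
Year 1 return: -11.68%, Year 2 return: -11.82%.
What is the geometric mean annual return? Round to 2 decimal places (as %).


Formula: Geometric mean = ((1+r1)*(1+r2))^(1/2) - 1
Product: (1 + -0.1168) * (1 + -0.1182) = 0.8832 * 0.8818 = 0.778806
Square root: 0.778806^0.5 = 0.8825
Geometric mean = 0.8825 - 1 = -0.1175
As percentage: -11.75%

-11.75%


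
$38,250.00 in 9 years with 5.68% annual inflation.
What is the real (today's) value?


Formula: Real value = nominal / (1 + inflation)^years
Price level: (1 + 0.0568)^9 = 1.644127
Real value = $38,250.00 / 1.644127 = $23,264.63

$23,264.63


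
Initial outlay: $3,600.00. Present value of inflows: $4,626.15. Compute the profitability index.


Formula: PI = PV(cash flows) / initial investment
Substituting: PI = $4,626.15 / $3,600.00
PI = 1.285

1.285


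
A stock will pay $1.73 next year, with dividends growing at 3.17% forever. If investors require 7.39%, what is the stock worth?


Formula: P = D1 / (r - g)
Spread: r - g = 0.0739 - 0.0317 = 0.0422
Substituting: P = $1.73 / 0.0422
P = $41.00

$41.00


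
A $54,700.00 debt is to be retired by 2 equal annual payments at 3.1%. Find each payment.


Formula: PMT = PV * r / (1 - (1+r)^(-n))
Denominator: 1 - (1 + 0.031)^(-2) = 0.059232
Numerator: $54,700.00 * 0.031 = 1695.7
PMT = 1695.7 / 0.059232 = $28,628.25

$28,628.25


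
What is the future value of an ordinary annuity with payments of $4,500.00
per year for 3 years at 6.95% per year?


Formula: FV = PMT * ((1+r)^n - 1) / r
Growth factor: (1 + 0.0695)^3 = 1.223326
Numerator: 1.223326 - 1 = 0.223326
FV = $4,500.00 * 0.223326 / 0.0695 = $14,459.99

$14,459.99


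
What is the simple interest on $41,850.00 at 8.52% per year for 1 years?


Formula: I = P * r * t
Substituting: I = $41,850.00 * 0.0852 * 1
Step: I = $41,850.00 * 0.0852
I = $3,565.62

$3,565.62


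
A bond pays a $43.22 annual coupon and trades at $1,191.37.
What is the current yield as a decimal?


Formula: Current yield = annual coupon / price
Substituting: CY = $43.22 / $1,191.37
CY = 0.036278

0.036278


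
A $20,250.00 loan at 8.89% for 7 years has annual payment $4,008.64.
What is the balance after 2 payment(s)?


Formula: Balance = PV*(1+r)^k - PMT*((1+r)^k - 1)/r
Growth: (1 + 0.0889)^2 = 1.185703
Accumulated factor: ((1+r)^k - 1)/r = 2.0889
Balance = $20,250.00 * 1.185703 - $4,008.64 * 2.0889
Balance = $15,636.84

$15,636.84


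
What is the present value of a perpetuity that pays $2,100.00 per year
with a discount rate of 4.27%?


Formula: PV = C / r
Substituting: PV = $2,100.00 / 0.0427
PV = $49,180.33

$49,180.33


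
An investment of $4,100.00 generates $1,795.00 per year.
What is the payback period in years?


Formula: Payback = investment / annual cash flow
Substituting: Payback = $4,100.00 / $1,795.00
Payback = 2.2841 years

2.2841 years


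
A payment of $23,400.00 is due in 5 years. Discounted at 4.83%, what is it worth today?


Formula: PV = FV / (1 + r)^n
Substituting: PV = $23,400.00 / (1 + 0.0483)^5
Discount factor: (1.0483)^5 = 1.265983
PV = $23,400.00 / 1.265983 = $18,483.66

$18,483.66


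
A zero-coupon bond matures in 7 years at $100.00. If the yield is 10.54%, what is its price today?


Formula: Price = FV / (1 + r)^n
Substituting: Price = $100.00 / (1 + 0.1054)^7
Discount factor: (1.1054)^7 = 2.016676
Price = $100.00 / 2.016676 = $49.59

$49.59


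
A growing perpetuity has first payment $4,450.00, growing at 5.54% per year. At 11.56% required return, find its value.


Formula: PV = C / (r - g)
Spread: r - g = 0.1156 - 0.0554 = 0.0602
Substituting: PV = $4,450.00 / 0.0602
PV = $73,920.27

$73,920.27


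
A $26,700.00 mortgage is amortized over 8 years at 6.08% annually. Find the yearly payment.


Formula: PMT = PV * r / (1 - (1+r)^(-n))
Denominator: 1 - (1 + 0.0608)^(-8) = 0.376363
Numerator: $26,700.00 * 0.0608 = 1623.36
PMT = 1623.36 / 0.376363 = $4,313.28

$4,313.28


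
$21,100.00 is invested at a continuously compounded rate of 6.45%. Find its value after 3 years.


Formula: FV = P * e^(r*t)
Exponent: r*t = 0.0645 * 3 = 0.1935
e^(0.1935) = 1.213489
FV = $21,100.00 * 1.213489 = $25,604.63

$25,604.63


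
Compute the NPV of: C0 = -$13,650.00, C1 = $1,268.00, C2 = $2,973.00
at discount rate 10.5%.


Formula: NPV = C0 + C1/(1+r) + C2/(1+r)^2
Discount C1: $1,268.00 / (1 + 0.105) = $1,147.51
Discount C2: $2,973.00 / (1 + 0.105)^2 = $2,434.84
NPV = -$13,650.00 + $1,147.51 + $2,434.84 = -$10,067.65

-$10,067.65


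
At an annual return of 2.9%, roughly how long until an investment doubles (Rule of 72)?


Formula: Years ≈ 72 / r
Substituting: Years ≈ 72 / 2.9
Years ≈ 24.8

24.8 years


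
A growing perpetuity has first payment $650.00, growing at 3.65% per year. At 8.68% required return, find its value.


Formula: PV = C / (r - g)
Spread: r - g = 0.0868 - 0.0365 = 0.0503
Substituting: PV = $650.00 / 0.0503
PV = $12,922.47

$12,922.47


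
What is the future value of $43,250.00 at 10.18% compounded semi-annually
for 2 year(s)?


Formula: FV = P * (1 + r/m)^(m*t)
Period rate: r/m = 0.1018 / 2 = 0.0509
Total periods: m*t = 2 * 2 = 4
Growth factor: (1 + 0.0509)^4 = 1.219679
FV = $43,250.00 * 1.219679 = $52,751.12

$52,751.12


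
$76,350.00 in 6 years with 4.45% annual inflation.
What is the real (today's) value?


Formula: Real value = nominal / (1 + inflation)^years
Price level: (1 + 0.0445)^6 = 1.298526
Real value = $76,350.00 / 1.298526 = $58,797.43

$58,797.43


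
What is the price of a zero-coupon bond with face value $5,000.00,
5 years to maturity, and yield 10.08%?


Formula: Price = FV / (1 + r)^n
Substituting: Price = $5,000.00 / (1 + 0.1008)^5
Discount factor: (1.1008)^5 = 1.616375
Price = $5,000.00 / 1.616375 = $3,093.34

$3,093.34


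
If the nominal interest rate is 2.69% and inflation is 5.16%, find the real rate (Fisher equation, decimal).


Formula: (1 + r_real) = (1 + r_nom) / (1 + inflation)
Substituting: (1 + r_real) = 1.0269 / 1.0516
(1 + r_real) = 0.976512
r_real = 0.976512 - 1 = -0.023488

-0.023488


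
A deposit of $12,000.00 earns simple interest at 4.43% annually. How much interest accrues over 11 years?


Formula: I = P * r * t
Substituting: I = $12,000.00 * 0.0443 * 11
Step: I = $12,000.00 * 0.4873
I = $5,847.60

$5,847.60


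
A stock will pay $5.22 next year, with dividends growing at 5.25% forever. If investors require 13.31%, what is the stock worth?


Formula: P = D1 / (r - g)
Spread: r - g = 0.1331 - 0.0525 = 0.0806
Substituting: P = $5.22 / 0.0806
P = $64.76

$64.76


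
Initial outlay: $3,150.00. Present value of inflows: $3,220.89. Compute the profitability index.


Formula: PI = PV(cash flows) / initial investment
Substituting: PI = $3,220.89 / $3,150.00
PI = 1.0225

1.0225


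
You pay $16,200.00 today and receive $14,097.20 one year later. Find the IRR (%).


Formula: IRR = C1/C0 - 1
Substituting: IRR = $14,097.20 / $16,200.00 - 1
Ratio: 0.870198 - 1 = -0.129802
IRR = -12.9802%

-12.9802%


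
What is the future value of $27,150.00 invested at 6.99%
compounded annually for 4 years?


Formula: FV = P * (1 + r)^n
Substituting: FV = $27,150.00 * (1 + 0.0699)^4
Growth factor: (1.0699)^4 = 1.310306
FV = $27,150.00 * 1.310306 = $35,574.81

$35,574.81


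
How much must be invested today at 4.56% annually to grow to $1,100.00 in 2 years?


Formula: PV = FV / (1 + r)^n
Substituting: PV = $1,100.00 / (1 + 0.0456)^2
Discount factor: (1.0456)^2 = 1.093279
PV = $1,100.00 / 1.093279 = $1,006.15

$1,006.15


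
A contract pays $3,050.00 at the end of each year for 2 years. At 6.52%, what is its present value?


Formula: PV = PMT * (1 - (1+r)^(-n)) / r
Discount factor: (1 + 0.0652)^(-2) = 0.881328
Bracket: 1 - 0.881328 = 0.118672
PV = $3,050.00 * 0.118672 / 0.0652 = $5,551.36

$5,551.36


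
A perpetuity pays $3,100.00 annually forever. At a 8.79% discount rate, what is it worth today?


Formula: PV = C / r
Substituting: PV = $3,100.00 / 0.0879
PV = $35,267.35

$35,267.35


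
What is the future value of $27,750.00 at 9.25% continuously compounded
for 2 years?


Formula: FV = P * e^(r*t)
Exponent: r*t = 0.0925 * 2 = 0.185
e^(0.185) = 1.203218
FV = $27,750.00 * 1.203218 = $33,389.31

$33,389.31


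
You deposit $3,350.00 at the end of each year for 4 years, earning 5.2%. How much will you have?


Formula: FV = PMT * ((1+r)^n - 1) / r
Growth factor: (1 + 0.052)^4 = 1.224794
Numerator: 1.224794 - 1 = 0.224794
FV = $3,350.00 * 0.224794 / 0.052 = $14,481.90

$14,481.90


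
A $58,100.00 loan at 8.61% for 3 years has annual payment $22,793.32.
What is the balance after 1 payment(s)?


Formula: Balance = PV*(1+r)^k - PMT*((1+r)^k - 1)/r
Growth: (1 + 0.0861)^1 = 1.0861
Accumulated factor: ((1+r)^k - 1)/r = 1.0
Balance = $58,100.00 * 1.0861 - $22,793.32 * 1.0
Balance = $40,309.09

$40,309.09


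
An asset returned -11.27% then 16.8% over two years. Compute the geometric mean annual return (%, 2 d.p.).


Formula: Geometric mean = ((1+r1)*(1+r2))^(1/2) - 1
Product: (1 + -0.1127) * (1 + 0.168) = 0.8873 * 1.168 = 1.036366
Square root: 1.036366^0.5 = 1.018021
Geometric mean = 1.018021 - 1 = 0.018021
As percentage: 1.80%

1.80%


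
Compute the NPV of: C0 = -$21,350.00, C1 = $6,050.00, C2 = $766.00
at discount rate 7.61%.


Formula: NPV = C0 + C1/(1+r) + C2/(1+r)^2
Discount C1: $6,050.00 / (1 + 0.0761) = $5,622.15
Discount C2: $766.00 / (1 + 0.0761)^2 = $661.49
NPV = -$21,350.00 + $5,622.15 + $661.49 = -$15,066.36

-$15,066.36


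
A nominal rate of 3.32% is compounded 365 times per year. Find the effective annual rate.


Formula: EAR = (1 + r/m)^m - 1
Period rate: r/m = 0.0332 / 365 = 9.1e-05
Compounding: (1 + 9.1e-05)^365 = 1.033756
EAR = 1.033756 - 1 = 0.033756

0.033756


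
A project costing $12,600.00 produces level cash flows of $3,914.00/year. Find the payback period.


Formula: Payback = investment / annual cash flow
Substituting: Payback = $12,600.00 / $3,914.00
Payback = 3.2192 years

3.2192 years


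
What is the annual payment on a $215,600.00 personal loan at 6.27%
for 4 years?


Formula: PMT = PV * r / (1 - (1+r)^(-n))
Denominator: 1 - (1 + 0.0627)^(-4) = 0.215926
Numerator: $215,600.00 * 0.0627 = 13518.12
PMT = 13518.12 / 0.215926 = $62,605.45

$62,605.45


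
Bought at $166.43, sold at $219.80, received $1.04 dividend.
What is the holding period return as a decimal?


Formula: HPR = (P1 - P0 + D) / P0
Gain: $219.80 - $166.43 + $1.04 = $54.41
HPR = $54.41 / $166.43 = 0.3269

0.3269


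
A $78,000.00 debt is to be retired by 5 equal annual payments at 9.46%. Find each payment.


Formula: PMT = PV * r / (1 - (1+r)^(-n))
Denominator: 1 - (1 + 0.0946)^(-5) = 0.363611
Numerator: $78,000.00 * 0.0946 = 7378.8
PMT = 7378.8 / 0.363611 = $20,293.12

$20,293.12


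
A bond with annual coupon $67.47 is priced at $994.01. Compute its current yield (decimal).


Formula: Current yield = annual coupon / price
Substituting: CY = $67.47 / $994.01
CY = 0.067877

0.067877


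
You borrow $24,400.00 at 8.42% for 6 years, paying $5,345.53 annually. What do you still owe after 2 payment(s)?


Formula: Balance = PV*(1+r)^k - PMT*((1+r)^k - 1)/r
Growth: (1 + 0.0842)^2 = 1.17549
Accumulated factor: ((1+r)^k - 1)/r = 2.0842
Balance = $24,400.00 * 1.17549 - $5,345.53 * 2.0842
Balance = $17,540.79

$17,540.79


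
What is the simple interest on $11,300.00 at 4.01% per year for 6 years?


Formula: I = P * r * t
Substituting: I = $11,300.00 * 0.0401 * 6
Step: I = $11,300.00 * 0.2406
I = $2,718.78

$2,718.78


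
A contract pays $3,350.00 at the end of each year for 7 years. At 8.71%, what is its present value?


Formula: PV = PMT * (1 - (1+r)^(-n)) / r
Discount factor: (1 + 0.0871)^(-7) = 0.557331
Bracket: 1 - 0.557331 = 0.442669
PV = $3,350.00 * 0.442669 / 0.0871 = $17,025.71

$17,025.71


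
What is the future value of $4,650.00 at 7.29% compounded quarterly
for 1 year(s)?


Formula: FV = P * (1 + r/m)^(m*t)
Period rate: r/m = 0.0729 / 4 = 0.018225
Total periods: m*t = 4 * 1 = 4
Growth factor: (1 + 0.018225)^4 = 1.074917
FV = $4,650.00 * 1.074917 = $4,998.37

$4,998.37


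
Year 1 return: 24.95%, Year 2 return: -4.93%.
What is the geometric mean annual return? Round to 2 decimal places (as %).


Formula: Geometric mean = ((1+r1)*(1+r2))^(1/2) - 1
Product: (1 + 0.2495) * (1 + -0.0493) = 1.2495 * 0.9507 = 1.1879
Square root: 1.1879^0.5 = 1.089908
Geometric mean = 1.089908 - 1 = 0.089908
As percentage: 8.99%

8.99%


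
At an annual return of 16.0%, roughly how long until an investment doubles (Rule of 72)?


Formula: Years ≈ 72 / r
Substituting: Years ≈ 72 / 16.0
Years ≈ 4.5

4.5 years


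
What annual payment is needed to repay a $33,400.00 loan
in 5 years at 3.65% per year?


Formula: PMT = PV * r / (1 - (1+r)^(-n))
Denominator: 1 - (1 + 0.0365)^(-5) = 0.164102
Numerator: $33,400.00 * 0.0365 = 1219.1
PMT = 1219.1 / 0.164102 = $7,428.93

$7,428.93


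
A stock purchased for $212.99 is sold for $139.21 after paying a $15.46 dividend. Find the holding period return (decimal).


Formula: HPR = (P1 - P0 + D) / P0
Gain: $139.21 - $212.99 + $15.46 = -$58.32
HPR = -$58.32 / $212.99 = -0.2738

-0.2738


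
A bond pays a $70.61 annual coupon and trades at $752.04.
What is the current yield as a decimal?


Formula: Current yield = annual coupon / price
Substituting: CY = $70.61 / $752.04
CY = 0.093891

0.093891


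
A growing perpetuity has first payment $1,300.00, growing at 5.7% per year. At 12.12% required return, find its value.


Formula: PV = C / (r - g)
Spread: r - g = 0.1212 - 0.057 = 0.0642
Substituting: PV = $1,300.00 / 0.0642
PV = $20,249.22

$20,249.22


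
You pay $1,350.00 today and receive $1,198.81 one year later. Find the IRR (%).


Formula: IRR = C1/C0 - 1
Substituting: IRR = $1,198.81 / $1,350.00 - 1
Ratio: 0.888007 - 1 = -0.111993
IRR = -11.1993%

-11.1993%


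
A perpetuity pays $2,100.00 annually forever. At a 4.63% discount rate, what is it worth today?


Formula: PV = C / r
Substituting: PV = $2,100.00 / 0.0463
PV = $45,356.37

$45,356.37


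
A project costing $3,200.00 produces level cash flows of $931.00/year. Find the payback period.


Formula: Payback = investment / annual cash flow
Substituting: Payback = $3,200.00 / $931.00
Payback = 3.4372 years

3.4372 years


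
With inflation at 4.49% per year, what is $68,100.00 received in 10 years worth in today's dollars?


Formula: Real value = nominal / (1 + inflation)^years
Price level: (1 + 0.0449)^10 = 1.551484
Real value = $68,100.00 / 1.551484 = $43,893.46

$43,893.46


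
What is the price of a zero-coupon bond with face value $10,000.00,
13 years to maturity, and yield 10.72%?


Formula: Price = FV / (1 + r)^n
Substituting: Price = $10,000.00 / (1 + 0.1072)^13
Discount factor: (1.1072)^13 = 3.757846
Price = $10,000.00 / 3.757846 = $2,661.10

$2,661.10


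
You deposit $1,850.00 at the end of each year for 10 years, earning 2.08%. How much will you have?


Formula: FV = PMT * ((1+r)^n - 1) / r
Growth factor: (1 + 0.0208)^10 = 1.228589
Numerator: 1.228589 - 1 = 0.228589
FV = $1,850.00 * 0.228589 / 0.0208 = $20,331.23

$20,331.23


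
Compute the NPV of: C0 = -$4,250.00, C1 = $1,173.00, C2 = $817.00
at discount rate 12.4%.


Formula: NPV = C0 + C1/(1+r) + C2/(1+r)^2
Discount C1: $1,173.00 / (1 + 0.124) = $1,043.59
Discount C2: $817.00 / (1 + 0.124)^2 = $646.68
NPV = -$4,250.00 + $1,043.59 + $646.68 = -$2,559.73

-$2,559.73


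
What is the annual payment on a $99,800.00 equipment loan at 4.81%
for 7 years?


Formula: PMT = PV * r / (1 - (1+r)^(-n))
Denominator: 1 - (1 + 0.0481)^(-7) = 0.280251
Numerator: $99,800.00 * 0.0481 = 4800.38
PMT = 4800.38 / 0.280251 = $17,128.85

$17,128.85


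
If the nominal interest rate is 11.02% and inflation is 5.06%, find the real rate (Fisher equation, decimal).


Formula: (1 + r_real) = (1 + r_nom) / (1 + inflation)
Substituting: (1 + r_real) = 1.1102 / 1.0506
(1 + r_real) = 1.056729
r_real = 1.056729 - 1 = 0.056729

0.056729


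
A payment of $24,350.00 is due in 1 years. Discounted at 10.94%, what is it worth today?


Formula: PV = FV / (1 + r)^n
Substituting: PV = $24,350.00 / (1 + 0.1094)^1
Discount factor: (1.1094)^1 = 1.1094
PV = $24,350.00 / 1.1094 = $21,948.80

$21,948.80


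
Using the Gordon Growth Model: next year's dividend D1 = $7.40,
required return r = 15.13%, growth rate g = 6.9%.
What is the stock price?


Formula: P = D1 / (r - g)
Spread: r - g = 0.1513 - 0.069 = 0.0823
Substituting: P = $7.40 / 0.0823
P = $89.91

$89.91


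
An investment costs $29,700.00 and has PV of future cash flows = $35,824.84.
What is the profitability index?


Formula: PI = PV(cash flows) / initial investment
Substituting: PI = $35,824.84 / $29,700.00
PI = 1.2062

1.2062


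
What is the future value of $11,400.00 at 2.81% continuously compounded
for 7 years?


Formula: FV = P * e^(r*t)
Exponent: r*t = 0.0281 * 7 = 0.1967
e^(0.1967) = 1.217379
FV = $11,400.00 * 1.217379 = $13,878.12

$13,878.12


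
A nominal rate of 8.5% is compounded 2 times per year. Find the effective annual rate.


Formula: EAR = (1 + r/m)^m - 1
Period rate: r/m = 0.085 / 2 = 0.0425
Compounding: (1 + 0.0425)^2 = 1.086806
EAR = 1.086806 - 1 = 0.086806

0.086806


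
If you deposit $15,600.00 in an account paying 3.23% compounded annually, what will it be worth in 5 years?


Formula: FV = P * (1 + r)^n
Substituting: FV = $15,600.00 * (1 + 0.0323)^5
Growth factor: (1.0323)^5 = 1.172275
FV = $15,600.00 * 1.172275 = $18,287.50

$18,287.50


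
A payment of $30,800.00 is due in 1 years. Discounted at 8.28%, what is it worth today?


Formula: PV = FV / (1 + r)^n
Substituting: PV = $30,800.00 / (1 + 0.0828)^1
Discount factor: (1.0828)^1 = 1.0828
PV = $30,800.00 / 1.0828 = $28,444.77

$28,444.77


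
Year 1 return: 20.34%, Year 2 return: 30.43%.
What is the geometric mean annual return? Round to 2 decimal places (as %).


Formula: Geometric mean = ((1+r1)*(1+r2))^(1/2) - 1
Product: (1 + 0.2034) * (1 + 0.3043) = 1.2034 * 1.3043 = 1.569595
Square root: 1.569595^0.5 = 1.252835
Geometric mean = 1.252835 - 1 = 0.252835
As percentage: 25.28%

25.28%


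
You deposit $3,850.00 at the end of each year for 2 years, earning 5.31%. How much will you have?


Formula: FV = PMT * ((1+r)^n - 1) / r
Growth factor: (1 + 0.0531)^2 = 1.10902
Numerator: 1.10902 - 1 = 0.10902
FV = $3,850.00 * 0.10902 / 0.0531 = $7,904.44

$7,904.44


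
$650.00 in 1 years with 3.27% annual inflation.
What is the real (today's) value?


Formula: Real value = nominal / (1 + inflation)^years
Price level: (1 + 0.0327)^1 = 1.0327
Real value = $650.00 / 1.0327 = $629.42

$629.42


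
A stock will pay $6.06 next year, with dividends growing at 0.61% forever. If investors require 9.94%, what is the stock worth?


Formula: P = D1 / (r - g)
Spread: r - g = 0.0994 - 0.0061 = 0.0933
Substituting: P = $6.06 / 0.0933
P = $64.95

$64.95


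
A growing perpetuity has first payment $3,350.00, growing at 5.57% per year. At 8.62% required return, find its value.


Formula: PV = C / (r - g)
Spread: r - g = 0.0862 - 0.0557 = 0.0305
Substituting: PV = $3,350.00 / 0.0305
PV = $109,836.07

$109,836.07


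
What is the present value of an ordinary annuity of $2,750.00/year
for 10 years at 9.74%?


Formula: PV = PMT * (1 - (1+r)^(-n)) / r
Discount factor: (1 + 0.0974)^(-10) = 0.394776
Bracket: 1 - 0.394776 = 0.605224
PV = $2,750.00 * 0.605224 / 0.0974 = $17,087.95

$17,087.95


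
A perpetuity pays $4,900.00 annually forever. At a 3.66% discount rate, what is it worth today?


Formula: PV = C / r
Substituting: PV = $4,900.00 / 0.0366
PV = $133,879.78

$133,879.78


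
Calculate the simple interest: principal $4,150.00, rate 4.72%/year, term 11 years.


Formula: I = P * r * t
Substituting: I = $4,150.00 * 0.0472 * 11
Step: I = $4,150.00 * 0.5192
I = $2,154.68

$2,154.68


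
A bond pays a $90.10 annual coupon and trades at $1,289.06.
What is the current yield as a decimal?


Formula: Current yield = annual coupon / price
Substituting: CY = $90.10 / $1,289.06
CY = 0.069896

0.069896


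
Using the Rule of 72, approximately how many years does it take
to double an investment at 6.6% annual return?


Formula: Years ≈ 72 / r
Substituting: Years ≈ 72 / 6.6
Years ≈ 10.9

10.9 years


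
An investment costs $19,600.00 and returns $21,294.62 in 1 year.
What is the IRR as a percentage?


Formula: IRR = C1/C0 - 1
Substituting: IRR = $21,294.62 / $19,600.00 - 1
Ratio: 1.08646 - 1 = 0.08646
IRR = 8.646%

8.646%


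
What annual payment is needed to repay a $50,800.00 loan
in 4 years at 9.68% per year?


Formula: PMT = PV * r / (1 - (1+r)^(-n))
Denominator: 1 - (1 + 0.0968)^(-4) = 0.308981
Numerator: $50,800.00 * 0.0968 = 4917.44
PMT = 4917.44 / 0.308981 = $15,915.04

$15,915.04


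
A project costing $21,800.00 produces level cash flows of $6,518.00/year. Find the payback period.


Formula: Payback = investment / annual cash flow
Substituting: Payback = $21,800.00 / $6,518.00
Payback = 3.3446 years

3.3446 years


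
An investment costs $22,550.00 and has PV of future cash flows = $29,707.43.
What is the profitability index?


Formula: PI = PV(cash flows) / initial investment
Substituting: PI = $29,707.43 / $22,550.00
PI = 1.3174

1.3174


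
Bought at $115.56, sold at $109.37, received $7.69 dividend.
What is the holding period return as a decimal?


Formula: HPR = (P1 - P0 + D) / P0
Gain: $109.37 - $115.56 + $7.69 = $1.50
HPR = $1.50 / $115.56 = 0.013

0.013


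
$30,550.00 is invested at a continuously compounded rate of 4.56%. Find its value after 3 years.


Formula: FV = P * e^(r*t)
Exponent: r*t = 0.0456 * 3 = 0.1368
e^(0.1368) = 1.146599
FV = $30,550.00 * 1.146599 = $35,028.59

$35,028.59


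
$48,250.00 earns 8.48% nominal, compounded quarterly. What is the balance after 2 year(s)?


Formula: FV = P * (1 + r/m)^(m*t)
Period rate: r/m = 0.0848 / 4 = 0.0212
Total periods: m*t = 4 * 2 = 8
Growth factor: (1 + 0.0212)^8 = 1.182732
FV = $48,250.00 * 1.182732 = $57,066.83

$57,066.83


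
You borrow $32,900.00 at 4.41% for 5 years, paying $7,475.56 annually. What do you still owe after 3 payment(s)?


Formula: Balance = PV*(1+r)^k - PMT*((1+r)^k - 1)/r
Growth: (1 + 0.0441)^3 = 1.13822
Accumulated factor: ((1+r)^k - 1)/r = 3.134245
Balance = $32,900.00 * 1.13822 - $7,475.56 * 3.134245
Balance = $14,017.21

$14,017.21


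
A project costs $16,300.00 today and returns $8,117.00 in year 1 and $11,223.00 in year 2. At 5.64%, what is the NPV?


Formula: NPV = C0 + C1/(1+r) + C2/(1+r)^2
Discount C1: $8,117.00 / (1 + 0.0564) = $7,683.64
Discount C2: $11,223.00 / (1 + 0.0564)^2 = $10,056.62
NPV = -$16,300.00 + $7,683.64 + $10,056.62 = $1,440.27

$1,440.27


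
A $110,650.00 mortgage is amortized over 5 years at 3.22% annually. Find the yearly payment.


Formula: PMT = PV * r / (1 - (1+r)^(-n))
Denominator: 1 - (1 + 0.0322)^(-5) = 0.146545
Numerator: $110,650.00 * 0.0322 = 3562.93
PMT = 3562.93 / 0.146545 = $24,312.91

$24,312.91


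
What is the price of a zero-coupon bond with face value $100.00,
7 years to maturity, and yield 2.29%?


Formula: Price = FV / (1 + r)^n
Substituting: Price = $100.00 / (1 + 0.0229)^7
Discount factor: (1.0229)^7 = 1.171743
Price = $100.00 / 1.171743 = $85.34

$85.34


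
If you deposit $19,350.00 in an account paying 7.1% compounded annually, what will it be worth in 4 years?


Formula: FV = P * (1 + r)^n
Substituting: FV = $19,350.00 * (1 + 0.071)^4
Growth factor: (1.071)^4 = 1.315703
FV = $19,350.00 * 1.315703 = $25,458.85

$25,458.85


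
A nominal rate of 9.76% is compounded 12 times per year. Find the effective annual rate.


Formula: EAR = (1 + r/m)^m - 1
Period rate: r/m = 0.0976 / 12 = 0.008133
Compounding: (1 + 0.008133)^12 = 1.102087
EAR = 1.102087 - 1 = 0.102087

0.102087


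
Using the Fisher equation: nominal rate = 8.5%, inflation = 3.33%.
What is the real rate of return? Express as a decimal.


Formula: (1 + r_real) = (1 + r_nom) / (1 + inflation)
Substituting: (1 + r_real) = 1.085 / 1.0333
(1 + r_real) = 1.050034
r_real = 1.050034 - 1 = 0.050034

0.050034


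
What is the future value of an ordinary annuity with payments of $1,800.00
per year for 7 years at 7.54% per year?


Formula: FV = PMT * ((1+r)^n - 1) / r
Growth factor: (1 + 0.0754)^7 = 1.663375
Numerator: 1.663375 - 1 = 0.663375
FV = $1,800.00 * 0.663375 / 0.0754 = $15,836.54

$15,836.54


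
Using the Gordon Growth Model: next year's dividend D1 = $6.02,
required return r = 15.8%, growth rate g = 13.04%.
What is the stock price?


Formula: P = D1 / (r - g)
Spread: r - g = 0.158 - 0.1304 = 0.0276
Substituting: P = $6.02 / 0.0276
P = $218.12

$218.12


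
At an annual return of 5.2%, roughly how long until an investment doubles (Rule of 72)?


Formula: Years ≈ 72 / r
Substituting: Years ≈ 72 / 5.2
Years ≈ 13.8

13.8 years


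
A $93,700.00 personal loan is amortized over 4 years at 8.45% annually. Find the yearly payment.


Formula: PMT = PV * r / (1 - (1+r)^(-n))
Denominator: 1 - (1 + 0.0845)^(-4) = 0.277094
Numerator: $93,700.00 * 0.0845 = 7917.65
PMT = 7917.65 / 0.277094 = $28,573.87

$28,573.87


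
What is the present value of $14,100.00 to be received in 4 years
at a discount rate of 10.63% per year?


Formula: PV = FV / (1 + r)^n
Substituting: PV = $14,100.00 / (1 + 0.1063)^4
Discount factor: (1.1063)^4 = 1.49793
PV = $14,100.00 / 1.49793 = $9,412.99

$9,412.99


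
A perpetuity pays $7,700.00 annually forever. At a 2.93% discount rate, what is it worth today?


Formula: PV = C / r
Substituting: PV = $7,700.00 / 0.0293
PV = $262,798.63

$262,798.63


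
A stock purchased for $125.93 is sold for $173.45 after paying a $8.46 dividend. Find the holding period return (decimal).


Formula: HPR = (P1 - P0 + D) / P0
Gain: $173.45 - $125.93 + $8.46 = $55.98
HPR = $55.98 / $125.93 = 0.4445

0.4445


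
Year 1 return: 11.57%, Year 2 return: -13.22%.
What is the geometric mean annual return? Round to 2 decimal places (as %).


Formula: Geometric mean = ((1+r1)*(1+r2))^(1/2) - 1
Product: (1 + 0.1157) * (1 + -0.1322) = 1.1157 * 0.8678 = 0.968204
Square root: 0.968204^0.5 = 0.983974
Geometric mean = 0.983974 - 1 = -0.016026
As percentage: -1.60%

-1.60%


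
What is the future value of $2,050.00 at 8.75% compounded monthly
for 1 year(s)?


Formula: FV = P * (1 + r/m)^(m*t)
Period rate: r/m = 0.0875 / 12 = 0.007292
Total periods: m*t = 12 * 1 = 12
Growth factor: (1 + 0.007292)^12 = 1.091096
FV = $2,050.00 * 1.091096 = $2,236.75

$2,236.75


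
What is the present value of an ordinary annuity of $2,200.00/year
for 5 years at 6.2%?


Formula: PV = PMT * (1 - (1+r)^(-n)) / r
Discount factor: (1 + 0.062)^(-5) = 0.740248
Bracket: 1 - 0.740248 = 0.259752
PV = $2,200.00 * 0.259752 / 0.062 = $9,217.00

$9,217.00


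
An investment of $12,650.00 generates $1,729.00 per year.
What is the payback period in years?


Formula: Payback = investment / annual cash flow
Substituting: Payback = $12,650.00 / $1,729.00
Payback = 7.3164 years

7.3164 years


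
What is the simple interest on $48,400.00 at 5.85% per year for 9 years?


Formula: I = P * r * t
Substituting: I = $48,400.00 * 0.0585 * 9
Step: I = $48,400.00 * 0.5265
I = $25,482.60

$25,482.60


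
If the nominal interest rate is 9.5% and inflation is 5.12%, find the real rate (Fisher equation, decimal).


Formula: (1 + r_real) = (1 + r_nom) / (1 + inflation)
Substituting: (1 + r_real) = 1.095 / 1.0512
(1 + r_real) = 1.041667
r_real = 1.041667 - 1 = 0.041667

0.041667


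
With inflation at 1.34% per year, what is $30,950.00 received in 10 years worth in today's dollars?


Formula: Real value = nominal / (1 + inflation)^years
Price level: (1 + 0.0134)^10 = 1.142376
Real value = $30,950.00 / 1.142376 = $27,092.66

$27,092.66


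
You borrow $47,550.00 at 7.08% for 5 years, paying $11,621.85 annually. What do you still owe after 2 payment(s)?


Formula: Balance = PV*(1+r)^k - PMT*((1+r)^k - 1)/r
Growth: (1 + 0.0708)^2 = 1.146613
Accumulated factor: ((1+r)^k - 1)/r = 2.0708
Balance = $47,550.00 * 1.146613 - $11,621.85 * 2.0708
Balance = $30,454.90

$30,454.90


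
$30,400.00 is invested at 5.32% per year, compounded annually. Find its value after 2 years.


Formula: FV = P * (1 + r)^n
Substituting: FV = $30,400.00 * (1 + 0.0532)^2
Growth factor: (1.0532)^2 = 1.10923
FV = $30,400.00 * 1.10923 = $33,720.60

$33,720.60


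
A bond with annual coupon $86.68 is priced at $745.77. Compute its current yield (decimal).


Formula: Current yield = annual coupon / price
Substituting: CY = $86.68 / $745.77
CY = 0.116229

0.116229


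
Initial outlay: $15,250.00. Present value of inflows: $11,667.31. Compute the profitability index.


Formula: PI = PV(cash flows) / initial investment
Substituting: PI = $11,667.31 / $15,250.00
PI = 0.7651

0.7651


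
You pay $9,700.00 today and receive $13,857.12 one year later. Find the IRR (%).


Formula: IRR = C1/C0 - 1
Substituting: IRR = $13,857.12 / $9,700.00 - 1
Ratio: 1.428569 - 1 = 0.428569
IRR = 42.8569%

42.8569%


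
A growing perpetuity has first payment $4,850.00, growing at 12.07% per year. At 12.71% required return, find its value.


Formula: PV = C / (r - g)
Spread: r - g = 0.1271 - 0.1207 = 0.0064
Substituting: PV = $4,850.00 / 0.0064
PV = $757,812.50

$757,812.50


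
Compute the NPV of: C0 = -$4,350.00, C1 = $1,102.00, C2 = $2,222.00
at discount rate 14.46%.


Formula: NPV = C0 + C1/(1+r) + C2/(1+r)^2
Discount C1: $1,102.00 / (1 + 0.1446) = $962.78
Discount C2: $2,222.00 / (1 + 0.1446)^2 = $1,696.04
NPV = -$4,350.00 + $962.78 + $1,696.04 = -$1,691.18

-$1,691.18


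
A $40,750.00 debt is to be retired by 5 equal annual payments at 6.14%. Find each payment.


Formula: PMT = PV * r / (1 - (1+r)^(-n))
Denominator: 1 - (1 + 0.0614)^(-5) = 0.257657
Numerator: $40,750.00 * 0.0614 = 2502.05
PMT = 2502.05 / 0.257657 = $9,710.78

$9,710.78


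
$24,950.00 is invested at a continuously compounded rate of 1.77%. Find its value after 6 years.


Formula: FV = P * e^(r*t)
Exponent: r*t = 0.0177 * 6 = 0.1062
e^(0.1062) = 1.112044
FV = $24,950.00 * 1.112044 = $27,745.50

$27,745.50


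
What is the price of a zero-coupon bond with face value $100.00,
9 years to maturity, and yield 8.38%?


Formula: Price = FV / (1 + r)^n
Substituting: Price = $100.00 / (1 + 0.0838)^9
Discount factor: (1.0838)^9 = 2.063205
Price = $100.00 / 2.063205 = $48.47

$48.47


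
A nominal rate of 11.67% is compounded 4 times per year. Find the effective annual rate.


Formula: EAR = (1 + r/m)^m - 1
Period rate: r/m = 0.1167 / 4 = 0.029175
Compounding: (1 + 0.029175)^4 = 1.121907
EAR = 1.121907 - 1 = 0.121907

0.121907


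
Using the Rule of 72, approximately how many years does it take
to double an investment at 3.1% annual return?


Formula: Years ≈ 72 / r
Substituting: Years ≈ 72 / 3.1
Years ≈ 23.2

23.2 years


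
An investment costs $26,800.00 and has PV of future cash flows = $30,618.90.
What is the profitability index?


Formula: PI = PV(cash flows) / initial investment
Substituting: PI = $30,618.90 / $26,800.00
PI = 1.1425

1.1425


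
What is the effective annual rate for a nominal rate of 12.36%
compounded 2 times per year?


Formula: EAR = (1 + r/m)^m - 1
Period rate: r/m = 0.1236 / 2 = 0.0618
Compounding: (1 + 0.0618)^2 = 1.127419
EAR = 1.127419 - 1 = 0.127419

0.127419


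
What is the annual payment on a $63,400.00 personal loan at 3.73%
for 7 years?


Formula: PMT = PV * r / (1 - (1+r)^(-n))
Denominator: 1 - (1 + 0.0373)^(-7) = 0.226128
Numerator: $63,400.00 * 0.0373 = 2364.82
PMT = 2364.82 / 0.226128 = $10,457.90

$10,457.90


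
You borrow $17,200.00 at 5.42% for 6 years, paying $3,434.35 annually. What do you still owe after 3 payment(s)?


Formula: Balance = PV*(1+r)^k - PMT*((1+r)^k - 1)/r
Growth: (1 + 0.0542)^3 = 1.171572
Accumulated factor: ((1+r)^k - 1)/r = 3.165538
Balance = $17,200.00 * 1.171572 - $3,434.35 * 3.165538
Balance = $9,279.48

$9,279.48


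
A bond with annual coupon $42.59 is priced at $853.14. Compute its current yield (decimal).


Formula: Current yield = annual coupon / price
Substituting: CY = $42.59 / $853.14
CY = 0.049921

0.049921
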